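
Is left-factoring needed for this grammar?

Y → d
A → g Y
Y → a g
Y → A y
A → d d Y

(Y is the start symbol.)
Left-factoring is needed when two productions for the same non-terminal
share a common prefix on the right-hand side.

Productions for Y:
  Y → d
  Y → a g
  Y → A y
Productions for A:
  A → g Y
  A → d d Y

No common prefixes found.

Answer: No, left-factoring is not needed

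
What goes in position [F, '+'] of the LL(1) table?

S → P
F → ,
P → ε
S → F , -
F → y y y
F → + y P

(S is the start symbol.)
F → + y P

To find M[F, '+'], we find productions for F where '+' is in the predict set (PREDICT(N → α) = (FIRST(α) \ {ε}) ∪ (FOLLOW(N) if α ⇒* ε)).

F → ,: PREDICT = { ',' }
F → y y y: PREDICT = { 'y' }
F → + y P: PREDICT = { '+' }
  '+' is in predict set, so this production goes in M[F, '+']

M[F, '+'] = F → + y P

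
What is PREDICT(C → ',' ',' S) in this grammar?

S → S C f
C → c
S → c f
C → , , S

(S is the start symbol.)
{ ',' }

PREDICT(C → ',' ',' S) = (FIRST(RHS) \ {ε}) ∪ (FOLLOW(C) if ε ∈ FIRST(RHS), i.e. RHS ⇒* ε)
FIRST(',' ',' S) = { ',' }
ε ∉ FIRST(',' ',' S), so FOLLOW(C) is not added.
PREDICT(C → ',' ',' S) = { ',' }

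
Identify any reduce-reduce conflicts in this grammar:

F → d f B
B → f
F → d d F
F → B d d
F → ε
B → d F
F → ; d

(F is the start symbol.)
Yes — I11: [B → d F .] vs [F → d d F .]

Augment with F' → F and build the canonical LR(0) collection (I0 = CLOSURE({[F' → . F]}), then GOTO on every symbol after a dot until no new states appear). It has 15 states:
  I0: { [B → . d F], [B → . f], [F → . ; d], [F → . B d d], [F → . d d F], [F → . d f B], [F → .], [F' → . F] }  — shift, reduce
  I1: { [F → ; . d] }  — shift
  I2: { [F → B . d d] }  — shift
  I3: { [F' → F .] }  — accept
  I4: { [B → . d F], [B → . f], [B → d . F], [F → . ; d], [F → . B d d], [F → . d d F], [F → . d f B], [F → .], [F → d . d F], [F → d . f B] }  — shift, reduce
  I5: { [B → f .] }  — reduce
  I6: { [B → d F .] }  — reduce
  I7: { [B → . d F], [B → . f], [B → d . F], [F → . ; d], [F → . B d d], [F → . d d F], [F → . d f B], [F → .], [F → d . d F], [F → d . f B], [F → d d . F] }  — shift, reduce
  I8: { [B → . d F], [B → . f], [B → f .], [F → d f . B] }  — shift, reduce
  I9: { [F → d f B .] }  — reduce
  I10: { [B → . d F], [B → . f], [B → d . F], [F → . ; d], [F → . B d d], [F → . d d F], [F → . d f B], [F → .] }  — shift, reduce
  I11: { [B → d F .], [F → d d F .] }  — 2 reduces
  I12: { [F → B d . d] }  — shift
  I13: { [F → B d d .] }  — reduce
  I14: { [F → ; d .] }  — reduce

I11 contains complete items [B → d F .], [F → d d F .] — reduce-reduce conflict.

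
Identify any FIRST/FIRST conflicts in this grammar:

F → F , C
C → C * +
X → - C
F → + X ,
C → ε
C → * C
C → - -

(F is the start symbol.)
FIRST sets of the non-terminals at (or reachable through a nullable prefix from) the front of some alternative:
  FIRST(F) = { '+' }
  FIRST(C) = { '*', '-', ε }

Productions for F:
  F → F , C: FIRST = { '+' }
  F → + X ,: FIRST = { '+' }
Productions for C:
  C → C * +: FIRST = { '*', '-' }
  C → ε: FIRST = { ε }
  C → * C: FIRST = { '*' }
  C → - -: FIRST = { '-' }
X has only one production, so no FIRST/FIRST conflict is possible there.

Conflict for F: F → F , C and F → + X ,
  Overlap: { '+' }
Conflict for C: C → C * + and C → * C
  Overlap: { '*' }
Conflict for C: C → C * + and C → - -
  Overlap: { '-' }

Answer: Yes. F → F ',' C / F → '+' X ',' on { '+' }; C → C '*' '+' / C → '*' C on { '*' }; C → C '*' '+' / C → '-' '-' on { '-' }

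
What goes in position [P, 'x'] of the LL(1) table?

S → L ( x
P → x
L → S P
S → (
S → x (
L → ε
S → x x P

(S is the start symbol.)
P → x

To find M[P, 'x'], we find productions for P where 'x' is in the predict set (PREDICT(N → α) = (FIRST(α) \ {ε}) ∪ (FOLLOW(N) if α ⇒* ε)).

P → x: PREDICT = { 'x' }
  'x' is in predict set, so this production goes in M[P, 'x']

M[P, 'x'] = P → x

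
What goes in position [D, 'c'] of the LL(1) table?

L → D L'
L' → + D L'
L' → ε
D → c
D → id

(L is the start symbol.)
To find M[D, 'c'], we find productions for D where 'c' is in the predict set (PREDICT(N → α) = (FIRST(α) \ {ε}) ∪ (FOLLOW(N) if α ⇒* ε)).

D → c: PREDICT = { 'c' }
  'c' is in predict set, so this production goes in M[D, 'c']
D → id: PREDICT = { 'id' }

M[D, 'c'] = D → c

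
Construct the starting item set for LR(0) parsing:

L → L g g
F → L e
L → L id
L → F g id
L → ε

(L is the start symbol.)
First, augment the grammar with L' → L
I₀ = CLOSURE({ [L' → . L] }):
  [L' → . L] has the dot before L: add [L → . L g g], [L → . L id], [L → . F g id], [L → .]
  [L → . F g id] has the dot before F: add [F → . L e]
No further items can be added.

I₀ = { [F → . L e], [L → . F g id], [L → . L g g], [L → . L id], [L → .], [L' → . L] }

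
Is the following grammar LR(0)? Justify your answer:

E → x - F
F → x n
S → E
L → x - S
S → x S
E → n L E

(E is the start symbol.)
Yes, the grammar is LR(0)

A grammar is LR(0) if no state in the canonical LR(0) collection has:
  - both a shift item (dot before a terminal) and a complete item (shift-reduce conflict), or
  - two or more complete items (reduce-reduce conflict; the accept item [E' → E .] counts as a complete item here).

Augment with E' → E and build the canonical LR(0) collection (I0 = CLOSURE({[E' → . E]}), then GOTO on every symbol after a dot until no new states appear). It has 16 states:
  I0: { [E → . n L E], [E → . x - F], [E' → . E] }  — shift
  I1: { [E' → E .] }  — accept
  I2: { [E → n . L E], [L → . x - S] }  — shift
  I3: { [E → x . - F] }  — shift
  I4: { [E → x - . F], [F → . x n] }  — shift
  I5: { [E → x - F .] }  — reduce
  I6: { [F → x . n] }  — shift
  I7: { [F → x n .] }  — reduce
  I8: { [E → . n L E], [E → . x - F], [E → n L . E] }  — shift
  I9: { [L → x . - S] }  — shift
  I10: { [E → . n L E], [E → . x - F], [L → x - . S], [S → . E], [S → . x S] }  — shift
  I11: { [S → E .] }  — reduce
  I12: { [L → x - S .] }  — reduce
  I13: { [E → . n L E], [E → . x - F], [E → x . - F], [S → . E], [S → . x S], [S → x . S] }  — shift
  I14: { [S → x S .] }  — reduce
  I15: { [E → n L E .] }  — reduce

Every state is either a pure shift/goto state or contains exactly one complete item and nothing to shift — no conflicts. The grammar is LR(0).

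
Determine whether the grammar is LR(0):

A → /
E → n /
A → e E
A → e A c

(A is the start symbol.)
Augment with A' → A and build the canonical LR(0) collection (I0 = CLOSURE({[A' → . A]}), then GOTO on every symbol after a dot until no new states appear). It has 9 states:
  I0: { [A → . /], [A → . e A c], [A → . e E], [A' → . A] }  — shift
  I1: { [A → / .] }  — reduce
  I2: { [A' → A .] }  — accept
  I3: { [A → . /], [A → . e A c], [A → . e E], [A → e . A c], [A → e . E], [E → . n /] }  — shift
  I4: { [A → e A . c] }  — shift
  I5: { [A → e E .] }  — reduce
  I6: { [E → n . /] }  — shift
  I7: { [E → n / .] }  — reduce
  I8: { [A → e A c .] }  — reduce

Every state is either a pure shift/goto state or contains exactly one complete item and nothing to shift — no conflicts. The grammar is LR(0).

Answer: Yes, the grammar is LR(0)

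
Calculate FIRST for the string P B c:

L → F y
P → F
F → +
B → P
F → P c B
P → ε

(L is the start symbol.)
{ '+', 'c' }

FIRST sets of the non-terminals involved (from the grammar, by fixed-point iteration):
  FIRST(P) = { '+', 'c', ε }
  FIRST(B) = { '+', 'c', ε }

To compute FIRST(P B c), process the symbols left to right:
Symbol P is a non-terminal. Add FIRST(P) \ {ε} = { '+', 'c' }
P is nullable (ε ∈ FIRST(P)), continue to the next symbol.
Symbol B is a non-terminal. Add FIRST(B) \ {ε} = { '+', 'c' }
B is nullable (ε ∈ FIRST(B)), continue to the next symbol.
Symbol c is a terminal. Add 'c' and stop.
FIRST(P B c) = { '+', 'c' }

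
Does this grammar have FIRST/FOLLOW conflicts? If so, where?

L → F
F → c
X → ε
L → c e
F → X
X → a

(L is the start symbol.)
Nullable non-terminals: F, L, X.
FIRST sets used below: FIRST(X) = { 'a', ε }, FIRST(F) = { 'a', 'c', ε }

F: nullable alternative(s) F → X; FOLLOW(F) = { $ }
  F → c: FIRST \ {ε} = { 'c' } — disjoint from FOLLOW(F)
  F → X: FIRST \ {ε} = { 'a' } — this is the only nullable alternative, skip

L: nullable alternative(s) L → F; FOLLOW(L) = { $ }
  L → F: FIRST \ {ε} = { 'a', 'c' } — this is the only nullable alternative, skip
  L → c e: FIRST \ {ε} = { 'c' } — disjoint from FOLLOW(L)

X: nullable alternative(s) X → ε; FOLLOW(X) = { $ }
  X → ε: FIRST \ {ε} = { } — this is the only nullable alternative, skip
  X → a: FIRST \ {ε} = { 'a' } — disjoint from FOLLOW(X)

No FIRST/FOLLOW conflicts found.

Answer: No FIRST/FOLLOW conflicts.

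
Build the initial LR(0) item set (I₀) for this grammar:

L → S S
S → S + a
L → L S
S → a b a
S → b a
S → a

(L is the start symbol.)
{ [L → . L S], [L → . S S], [L' → . L], [S → . S + a], [S → . a b a], [S → . a], [S → . b a] }

First, augment the grammar with L' → L
I₀ = CLOSURE({ [L' → . L] }):
  [L' → . L] has the dot before L: add [L → . S S], [L → . L S]
  [L → . S S] has the dot before S: add [S → . S + a], [S → . a b a], [S → . b a], [S → . a]
No further items can be added.

I₀ = { [L → . L S], [L → . S S], [L' → . L], [S → . S + a], [S → . a b a], [S → . a], [S → . b a] }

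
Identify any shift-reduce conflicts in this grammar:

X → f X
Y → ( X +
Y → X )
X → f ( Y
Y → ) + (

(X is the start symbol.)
No shift-reduce conflicts

A shift-reduce conflict occurs when an LR(0) state has both:
  - a complete (reduce) item [A → α .] (dot at the end), and
  - a shift item [B → β . c γ] (dot before a terminal).

Augment with X' → X and build the canonical LR(0) collection (I0 = CLOSURE({[X' → . X]}), then GOTO on every symbol after a dot until no new states appear). It has 14 states:
  I0: { [X → . f ( Y], [X → . f X], [X' → . X] }  — shift
  I1: { [X' → X .] }  — accept
  I2: { [X → . f ( Y], [X → . f X], [X → f . ( Y], [X → f . X] }  — shift
  I3: { [X → . f ( Y], [X → . f X], [X → f ( . Y], [Y → . ( X +], [Y → . ) + (], [Y → . X )] }  — shift
  I4: { [X → f X .] }  — reduce
  I5: { [X → . f ( Y], [X → . f X], [Y → ( . X +] }  — shift
  I6: { [Y → ) . + (] }  — shift
  I7: { [Y → X . )] }  — shift
  I8: { [X → f ( Y .] }  — reduce
  I9: { [Y → X ) .] }  — reduce
  I10: { [Y → ) + . (] }  — shift
  I11: { [Y → ) + ( .] }  — reduce
  I12: { [Y → ( X . +] }  — shift
  I13: { [Y → ( X + .] }  — reduce

No state contains both a complete item and a shift item.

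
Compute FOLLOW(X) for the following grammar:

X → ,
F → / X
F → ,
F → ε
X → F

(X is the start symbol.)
{ $ }

X is the start symbol, so $ ∈ FOLLOW(X).
In F → / X: X is at the end, add FOLLOW(F)

The FOLLOW sets referred to above (computed the same way, to a fixed point):
  FOLLOW(F) = { $ }

Taking the union: FOLLOW(X) = { $ }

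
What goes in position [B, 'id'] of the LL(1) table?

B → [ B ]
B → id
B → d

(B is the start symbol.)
B → id

To find M[B, 'id'], we find productions for B where 'id' is in the predict set (PREDICT(N → α) = (FIRST(α) \ {ε}) ∪ (FOLLOW(N) if α ⇒* ε)).

B → [ B ]: PREDICT = { '[' }
B → id: PREDICT = { 'id' }
  'id' is in predict set, so this production goes in M[B, 'id']
B → d: PREDICT = { 'd' }

M[B, 'id'] = B → id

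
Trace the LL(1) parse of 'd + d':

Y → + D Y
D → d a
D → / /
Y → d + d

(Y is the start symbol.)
LL(1) parsing maintains a stack (initially the start symbol over $) and the input. At each step: if the stack top is a terminal, match it against the current input token; if it is a non-terminal N, replace it with the RHS of M[N, lookahead] (the unique production whose predict set contains the lookahead).

Stack is shown with the top on the left.

Stack    Input    Action
------------------------
Y $      d + d $  output Y → d + d
d + d $  d + d $  match 'd'
+ d $    + d $    match '+'
d $      d $      match 'd'
$        $        accept

The string is accepted.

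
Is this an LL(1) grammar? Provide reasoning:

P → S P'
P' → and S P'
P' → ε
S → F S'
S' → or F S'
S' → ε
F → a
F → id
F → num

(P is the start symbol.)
Yes, the grammar is LL(1).

A grammar is LL(1) if for each non-terminal N with multiple productions, the predict sets of those productions are pairwise disjoint, where PREDICT(N → α) = (FIRST(α) \ {ε}) ∪ (FOLLOW(N) if α ⇒* ε).

Relevant sets:
  FOLLOW(P') = { $ }
  FOLLOW(S') = { $, 'and' }

For P':
  PREDICT(P' → and S P') = { 'and' }
  PREDICT(P' → ε) = { $ }
For S':
  PREDICT(S' → or F S') = { 'or' }
  PREDICT(S' → ε) = { $, 'and' }
For F:
  PREDICT(F → a) = { 'a' }
  PREDICT(F → id) = { 'id' }
  PREDICT(F → num) = { 'num' }
P, S have a single production, so nothing to check there.

All predict sets are disjoint. The grammar IS LL(1).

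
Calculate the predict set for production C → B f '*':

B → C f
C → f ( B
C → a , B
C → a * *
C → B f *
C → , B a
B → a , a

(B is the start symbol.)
{ ',', 'a', 'f' }

PREDICT(C → B f '*') = (FIRST(RHS) \ {ε}) ∪ (FOLLOW(C) if ε ∈ FIRST(RHS), i.e. RHS ⇒* ε)
FIRST(B) = { ',', 'a', 'f' }
FIRST(B f '*') = { ',', 'a', 'f' }
ε ∉ FIRST(B f '*'), so FOLLOW(C) is not added.
PREDICT(C → B f '*') = { ',', 'a', 'f' }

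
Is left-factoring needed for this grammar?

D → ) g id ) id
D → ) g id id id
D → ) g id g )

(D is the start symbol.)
Yes, D has productions with common prefix ') g id'

Left-factoring is needed when two productions for the same non-terminal
share a common prefix on the right-hand side.

Productions for D:
  D → ) g id ) id
  D → ) g id id id
  D → ) g id g )

Found common prefix ') g id' in productions for D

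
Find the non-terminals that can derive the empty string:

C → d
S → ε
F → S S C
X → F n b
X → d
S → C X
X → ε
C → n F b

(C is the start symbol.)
A non-terminal is nullable if it can derive ε (the empty string): either it has an ε-production, or it has a production whose right-hand side consists entirely of nullable non-terminals.

ε-productions: S → ε, X → ε
So S, X are immediately nullable.
No further non-terminal can be added: every production for the remaining non-terminals contains a terminal or a non-nullable non-terminal.
Nullable = { 'S', 'X' }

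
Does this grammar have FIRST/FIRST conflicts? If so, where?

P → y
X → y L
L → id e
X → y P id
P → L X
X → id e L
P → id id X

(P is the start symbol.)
A FIRST/FIRST conflict occurs when two productions N → α and N → β for the same non-terminal have FIRST(α) ∩ FIRST(β) ≠ ∅ (with ε ∈ FIRST of a nullable right-hand side, so two nullable alternatives also conflict).

FIRST sets of the non-terminals at (or reachable through a nullable prefix from) the front of some alternative:
  FIRST(L) = { 'id' }

Productions for P:
  P → y: FIRST = { 'y' }
  P → L X: FIRST = { 'id' }
  P → id id X: FIRST = { 'id' }
Productions for X:
  X → y L: FIRST = { 'y' }
  X → y P id: FIRST = { 'y' }
  X → id e L: FIRST = { 'id' }
L has only one production, so no FIRST/FIRST conflict is possible there.

Conflict for P: P → L X and P → id id X
  Overlap: { 'id' }
Conflict for X: X → y L and X → y P id
  Overlap: { 'y' }

Answer: Yes. P → L X / P → id id X on { 'id' }; X → y L / X → y P id on { 'y' }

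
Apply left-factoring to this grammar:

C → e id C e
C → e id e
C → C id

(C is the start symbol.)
Left-factoring transforms A → αβ₁ | αβ₂ into A → αA' and A' → β₁ | β₂
(α is the longest common prefix among the alternatives). Repeat until
no nonterminal has two alternatives with a common prefix.

Round 1: C has alternatives sharing prefix 'e id'. Introduce C': C → e id C'
  Add: C' → C e
  Add: C' → e

No remaining common prefixes — done.

Resulting grammar:
C → e id C'
C' → C e
C' → e
C → C id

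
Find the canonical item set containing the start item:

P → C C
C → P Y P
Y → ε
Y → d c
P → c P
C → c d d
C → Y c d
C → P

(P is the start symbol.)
First, augment the grammar with P' → P
I₀ = CLOSURE({ [P' → . P] }):
  [P' → . P] has the dot before P: add [P → . C C], [P → . c P]
  [P → . C C] has the dot before C: add [C → . P Y P], [C → . c d d], [C → . Y c d], [C → . P]
  [C → . Y c d] has the dot before Y: add [Y → .], [Y → . d c]
No further items can be added.

I₀ = { [C → . P Y P], [C → . P], [C → . Y c d], [C → . c d d], [P → . C C], [P → . c P], [P' → . P], [Y → . d c], [Y → .] }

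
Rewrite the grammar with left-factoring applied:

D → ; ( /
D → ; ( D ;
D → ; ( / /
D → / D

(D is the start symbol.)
D → ; ( D'
D' → / D''
D'' → ε
D'' → /
D' → D ;
D → / D

Left-factoring transforms A → αβ₁ | αβ₂ into A → αA' and A' → β₁ | β₂
(α is the longest common prefix among the alternatives). Repeat until
no nonterminal has two alternatives with a common prefix.

Round 1: D has alternatives sharing prefix '; ('. Introduce D': D → ; ( D'
  Add: D' → /
  Add: D' → D ;
  Add: D' → / /

Round 2: D' has alternatives sharing prefix '/'. Introduce D'': D' → / D''
  Add: D'' → ε
  Add: D'' → /

No remaining common prefixes — done.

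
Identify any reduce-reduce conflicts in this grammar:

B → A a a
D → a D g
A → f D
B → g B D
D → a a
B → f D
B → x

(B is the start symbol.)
Yes — I12: [A → f D .] vs [B → f D .]

A reduce-reduce conflict occurs when an LR(0) state has two complete items [A → α .] and [B → β .] — both call for a reduction, and with no lookahead the parser cannot choose between them.

Augment with B' → B and build the canonical LR(0) collection (I0 = CLOSURE({[B' → . B]}), then GOTO on every symbol after a dot until no new states appear). It has 15 states:
  I0: { [A → . f D], [B → . A a a], [B → . f D], [B → . g B D], [B → . x], [B' → . B] }  — shift
  I1: { [B → A . a a] }  — shift
  I2: { [B' → B .] }  — accept
  I3: { [A → f . D], [B → f . D], [D → . a D g], [D → . a a] }  — shift
  I4: { [A → . f D], [B → . A a a], [B → . f D], [B → . g B D], [B → . x], [B → g . B D] }  — shift
  I5: { [B → x .] }  — reduce
  I6: { [B → g B . D], [D → . a D g], [D → . a a] }  — shift
  I7: { [B → g B D .] }  — reduce
  I8: { [D → . a D g], [D → . a a], [D → a . D g], [D → a . a] }  — shift
  I9: { [D → a D . g] }  — shift
  I10: { [D → . a D g], [D → . a a], [D → a . D g], [D → a . a], [D → a a .] }  — shift, reduce
  I11: { [D → a D g .] }  — reduce
  I12: { [A → f D .], [B → f D .] }  — 2 reduces
  I13: { [B → A a . a] }  — shift
  I14: { [B → A a a .] }  — reduce

I12 contains complete items [A → f D .], [B → f D .] — reduce-reduce conflict.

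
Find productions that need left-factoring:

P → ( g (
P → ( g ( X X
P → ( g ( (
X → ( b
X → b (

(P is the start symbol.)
Left-factoring is needed when two productions for the same non-terminal
share a common prefix on the right-hand side.

Productions for P:
  P → ( g (
  P → ( g ( X X
  P → ( g ( (
Productions for X:
  X → ( b
  X → b (

Found common prefix '( g (' in productions for P

Answer: Yes, P has productions with common prefix '( g ('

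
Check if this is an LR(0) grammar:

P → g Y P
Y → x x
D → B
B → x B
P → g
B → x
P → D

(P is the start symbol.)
No. Shift-reduce conflict between [P → g .] and [Y → . x x]

Augment with P' → P and build the canonical LR(0) collection (I0 = CLOSURE({[P' → . P]}), then GOTO on every symbol after a dot until no new states appear). It has 11 states:
  I0: { [B → . x B], [B → . x], [D → . B], [P → . D], [P → . g Y P], [P → . g], [P' → . P] }  — shift
  I1: { [D → B .] }  — reduce
  I2: { [P → D .] }  — reduce
  I3: { [P' → P .] }  — accept
  I4: { [P → g . Y P], [P → g .], [Y → . x x] }  — shift, reduce
  I5: { [B → . x B], [B → . x], [B → x . B], [B → x .] }  — shift, reduce
  I6: { [B → x B .] }  — reduce
  I7: { [B → . x B], [B → . x], [D → . B], [P → . D], [P → . g Y P], [P → . g], [P → g Y . P] }  — shift
  I8: { [Y → x . x] }  — shift
  I9: { [Y → x x .] }  — reduce
  I10: { [P → g Y P .] }  — reduce

Conflict in state I4:
  Shift-reduce conflict between [P → g .] and [Y → . x x]
So the grammar is NOT LR(0).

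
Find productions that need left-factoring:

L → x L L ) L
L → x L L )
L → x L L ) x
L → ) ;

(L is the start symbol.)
Yes, L has productions with common prefix 'x L L )'

Left-factoring is needed when two productions for the same non-terminal
share a common prefix on the right-hand side.

Productions for L:
  L → x L L ) L
  L → x L L )
  L → x L L ) x
  L → ) ;

Found common prefix 'x L L )' in productions for L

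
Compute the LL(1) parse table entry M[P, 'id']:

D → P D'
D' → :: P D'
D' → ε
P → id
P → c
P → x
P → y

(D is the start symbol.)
P → id

To find M[P, 'id'], we find productions for P where 'id' is in the predict set (PREDICT(N → α) = (FIRST(α) \ {ε}) ∪ (FOLLOW(N) if α ⇒* ε)).

P → id: PREDICT = { 'id' }
  'id' is in predict set, so this production goes in M[P, 'id']
P → c: PREDICT = { 'c' }
P → x: PREDICT = { 'x' }
P → y: PREDICT = { 'y' }

M[P, 'id'] = P → id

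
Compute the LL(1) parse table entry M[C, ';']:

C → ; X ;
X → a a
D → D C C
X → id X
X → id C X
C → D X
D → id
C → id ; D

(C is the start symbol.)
To find M[C, ';'], we find productions for C where ';' is in the predict set (PREDICT(N → α) = (FIRST(α) \ {ε}) ∪ (FOLLOW(N) if α ⇒* ε)).

Relevant sets:
  FIRST(D) = { 'id' }

C → ; X ;: PREDICT = { ';' }
  ';' is in predict set, so this production goes in M[C, ';']
C → D X: PREDICT = { 'id' }
C → id ; D: PREDICT = { 'id' }

M[C, ';'] = C → ; X ;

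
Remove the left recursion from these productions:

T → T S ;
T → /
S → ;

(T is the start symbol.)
T → / T'
T' → S ; T'
T' → ε
S → ;

T is directly left-recursive. The standard transformation for
  A → A α₁ | ... | A α_m | β₁ | ... | β_n
is
  A  → β₁ A' | ... | β_n A'
  A' → α₁ A' | ... | α_m A' | ε

T → / becomes T → / T'
T → T S ; becomes T' → S ; T'
Add T' → ε

Productions for other non-terminals are unchanged:
  S → ;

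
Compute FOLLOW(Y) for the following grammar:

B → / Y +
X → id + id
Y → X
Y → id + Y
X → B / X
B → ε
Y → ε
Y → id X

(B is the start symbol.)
{ '+' }

To compute FOLLOW(Y), find every occurrence of Y on a right-hand side N → α Y β: add FIRST(β) \ {ε}, and if β is empty or nullable also add FOLLOW(N). Iterate to a fixed point.

In B → / Y +: Y is followed by '+', add FIRST('+') \ {ε} = { '+' }
In Y → id + Y: Y is at the end; this adds FOLLOW(Y) to itself — nothing new

Taking the union: FOLLOW(Y) = { '+' }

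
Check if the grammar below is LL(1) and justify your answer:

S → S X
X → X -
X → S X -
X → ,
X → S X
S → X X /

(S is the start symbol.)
Relevant sets:
  FIRST(S) = { ',' }
  FIRST(X) = { ',' }

For S:
  PREDICT(S → S X) = { ',' }
  PREDICT(S → X X '/') = { ',' }
For X:
  PREDICT(X → X '-') = { ',' }
  PREDICT(X → S X '-') = { ',' }
  PREDICT(X → ',') = { ',' }
  PREDICT(X → S X) = { ',' }

Conflict found: Predict set conflict for S: { ',' }
The grammar is NOT LL(1).

Answer: No. Predict set conflict for S: { ',' }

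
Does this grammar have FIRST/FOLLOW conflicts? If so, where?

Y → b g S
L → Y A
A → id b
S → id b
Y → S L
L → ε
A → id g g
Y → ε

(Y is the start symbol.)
Yes. Y → S L with FOLLOW(Y) on { 'id' }; L → Y A with FOLLOW(L) on { 'id' }

Nullable non-terminals: L, Y.
FIRST sets used below: FIRST(Y) = { 'b', 'id', ε }, FIRST(A) = { 'id' }, FIRST(S) = { 'id' }

L: nullable alternative(s) L → ε; FOLLOW(L) = { $, 'id' }
  L → Y A: FIRST \ {ε} = { 'b', 'id' } — overlaps FOLLOW(L) on { 'id' }: CONFLICT
  L → ε: FIRST \ {ε} = { } — this is the only nullable alternative, skip

Y: nullable alternative(s) Y → ε; FOLLOW(Y) = { $, 'id' }
  Y → b g S: FIRST \ {ε} = { 'b' } — disjoint from FOLLOW(Y)
  Y → S L: FIRST \ {ε} = { 'id' } — overlaps FOLLOW(Y) on { 'id' }: CONFLICT
  Y → ε: FIRST \ {ε} = { } — this is the only nullable alternative, skip

A, S have no nullable alternative, so no FIRST/FOLLOW check is needed there.

So the grammar has 2 FIRST/FOLLOW conflicts (marked CONFLICT above).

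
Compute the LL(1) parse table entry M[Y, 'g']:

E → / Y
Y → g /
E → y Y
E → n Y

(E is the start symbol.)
To find M[Y, 'g'], we find productions for Y where 'g' is in the predict set (PREDICT(N → α) = (FIRST(α) \ {ε}) ∪ (FOLLOW(N) if α ⇒* ε)).

Y → g /: PREDICT = { 'g' }
  'g' is in predict set, so this production goes in M[Y, 'g']

M[Y, 'g'] = Y → g /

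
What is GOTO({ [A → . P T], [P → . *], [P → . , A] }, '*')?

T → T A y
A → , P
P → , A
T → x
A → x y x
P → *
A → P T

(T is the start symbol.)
{ [P → * .] }

GOTO(I, '*') = CLOSURE({ [A → αX.β] : [A → α.Xβ] ∈ I, X = '*' })

Items with dot before '*', with the dot advanced:
  [P → . *] → [P → * .]
Closure adds nothing (no advanced item has the dot before a non-terminal).

GOTO = { [P → * .] }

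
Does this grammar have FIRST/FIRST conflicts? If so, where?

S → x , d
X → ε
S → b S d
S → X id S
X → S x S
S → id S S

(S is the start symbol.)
A FIRST/FIRST conflict occurs when two productions N → α and N → β for the same non-terminal have FIRST(α) ∩ FIRST(β) ≠ ∅ (with ε ∈ FIRST of a nullable right-hand side, so two nullable alternatives also conflict).

FIRST sets of the non-terminals at (or reachable through a nullable prefix from) the front of some alternative:
  FIRST(X) = { 'b', 'id', 'x', ε }
  FIRST(S) = { 'b', 'id', 'x' }

Productions for S:
  S → x , d: FIRST = { 'x' }
  S → b S d: FIRST = { 'b' }
  S → X id S: FIRST = { 'b', 'id', 'x' }
  S → id S S: FIRST = { 'id' }
Productions for X:
  X → ε: FIRST = { ε }
  X → S x S: FIRST = { 'b', 'id', 'x' }

Conflict for S: S → x , d and S → X id S
  Overlap: { 'x' }
Conflict for S: S → b S d and S → X id S
  Overlap: { 'b' }
Conflict for S: S → X id S and S → id S S
  Overlap: { 'id' }

Answer: Yes. S → x ',' d / S → X id S on { 'x' }; S → b S d / S → X id S on { 'b' }; S → X id S / S → id S S on { 'id' }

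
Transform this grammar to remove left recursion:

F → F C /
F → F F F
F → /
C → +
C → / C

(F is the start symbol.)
F → / F'
F' → C / F'
F' → F F F'
F' → ε
C → +
C → / C

F is directly left-recursive. The standard transformation for
  A → A α₁ | ... | A α_m | β₁ | ... | β_n
is
  A  → β₁ A' | ... | β_n A'
  A' → α₁ A' | ... | α_m A' | ε

F → / becomes F → / F'
F → F C / becomes F' → C / F'
F → F F F becomes F' → F F F'
Add F' → ε

Productions for other non-terminals are unchanged:
  C → +
  C → / C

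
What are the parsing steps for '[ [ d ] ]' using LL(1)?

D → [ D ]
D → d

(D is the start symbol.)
LL(1) parsing maintains a stack (initially the start symbol over $) and the input. At each step: if the stack top is a terminal, match it against the current input token; if it is a non-terminal N, replace it with the RHS of M[N, lookahead] (the unique production whose predict set contains the lookahead).

Stack is shown with the top on the left.

Stack      Input        Action
------------------------------
D $        [ [ d ] ] $  output D → [ D ]
[ D ] $    [ [ d ] ] $  match '['
D ] $      [ d ] ] $    output D → [ D ]
[ D ] ] $  [ d ] ] $    match '['
D ] ] $    d ] ] $      output D → d
d ] ] $    d ] ] $      match 'd'
] ] $      ] ] $        match ']'
] $        ] $          match ']'
$          $            accept

The string is accepted.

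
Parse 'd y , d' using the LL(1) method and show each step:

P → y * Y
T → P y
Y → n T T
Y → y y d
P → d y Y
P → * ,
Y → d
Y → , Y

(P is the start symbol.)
LL(1) parsing maintains a stack (initially the start symbol over $) and the input. At each step: if the stack top is a terminal, match it against the current input token; if it is a non-terminal N, replace it with the RHS of M[N, lookahead] (the unique production whose predict set contains the lookahead).

Stack is shown with the top on the left.

Stack    Input      Action
--------------------------
P $      d y , d $  output P → d y Y
d y Y $  d y , d $  match 'd'
y Y $    y , d $    match 'y'
Y $      , d $      output Y → , Y
, Y $    , d $      match ','
Y $      d $        output Y → d
d $      d $        match 'd'
$        $          accept

The string is accepted.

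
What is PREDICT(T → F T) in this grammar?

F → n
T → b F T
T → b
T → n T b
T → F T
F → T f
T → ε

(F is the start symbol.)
PREDICT(T → F T) = (FIRST(RHS) \ {ε}) ∪ (FOLLOW(T) if ε ∈ FIRST(RHS), i.e. RHS ⇒* ε)
FIRST(F) = { 'b', 'f', 'n' }
FIRST(F T) = { 'b', 'f', 'n' }
ε ∉ FIRST(F T), so FOLLOW(T) is not added.
PREDICT(T → F T) = { 'b', 'f', 'n' }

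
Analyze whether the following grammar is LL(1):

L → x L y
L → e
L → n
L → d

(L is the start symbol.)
For L:
  PREDICT(L → x L y) = { 'x' }
  PREDICT(L → e) = { 'e' }
  PREDICT(L → n) = { 'n' }
  PREDICT(L → d) = { 'd' }

All predict sets are disjoint. The grammar IS LL(1).

Answer: Yes, the grammar is LL(1).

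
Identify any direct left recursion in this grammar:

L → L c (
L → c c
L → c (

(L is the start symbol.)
Direct left recursion occurs when N → N α for some non-terminal N (the right-hand side begins with the left-hand side itself).

L → L c (: LEFT RECURSIVE (starts with L)
L → c c: starts with c
L → c (: starts with c

The grammar has direct left recursion on: L.

Answer: Yes, L is left-recursive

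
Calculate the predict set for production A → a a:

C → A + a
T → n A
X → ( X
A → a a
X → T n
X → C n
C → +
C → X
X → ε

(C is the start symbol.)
PREDICT(A → a a) = (FIRST(RHS) \ {ε}) ∪ (FOLLOW(A) if ε ∈ FIRST(RHS), i.e. RHS ⇒* ε)
FIRST(a a) = { 'a' }
ε ∉ FIRST(a a), so FOLLOW(A) is not added.
PREDICT(A → a a) = { 'a' }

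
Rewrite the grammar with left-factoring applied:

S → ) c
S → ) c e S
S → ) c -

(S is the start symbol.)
Left-factoring transforms A → αβ₁ | αβ₂ into A → αA' and A' → β₁ | β₂
(α is the longest common prefix among the alternatives). Repeat until
no nonterminal has two alternatives with a common prefix.

Round 1: S has alternatives sharing prefix ') c'. Introduce S': S → ) c S'
  Add: S' → ε
  Add: S' → e S
  Add: S' → -

No remaining common prefixes — done.

Resulting grammar:
S → ) c S'
S' → ε
S' → e S
S' → -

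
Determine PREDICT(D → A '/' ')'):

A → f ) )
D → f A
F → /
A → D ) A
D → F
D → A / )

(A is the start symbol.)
{ '/', 'f' }

PREDICT(D → A '/' ')') = (FIRST(RHS) \ {ε}) ∪ (FOLLOW(D) if ε ∈ FIRST(RHS), i.e. RHS ⇒* ε)
FIRST(A) = { '/', 'f' }
FIRST(A '/' ')') = { '/', 'f' }
ε ∉ FIRST(A '/' ')'), so FOLLOW(D) is not added.
PREDICT(D → A '/' ')') = { '/', 'f' }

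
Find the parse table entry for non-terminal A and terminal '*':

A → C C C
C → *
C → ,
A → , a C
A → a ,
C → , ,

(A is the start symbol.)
To find M[A, '*'], we find productions for A where '*' is in the predict set (PREDICT(N → α) = (FIRST(α) \ {ε}) ∪ (FOLLOW(N) if α ⇒* ε)).

Relevant sets:
  FIRST(C) = { '*', ',' }

A → C C C: PREDICT = { '*', ',' }
  '*' is in predict set, so this production goes in M[A, '*']
A → , a C: PREDICT = { ',' }
A → a ,: PREDICT = { 'a' }

M[A, '*'] = A → C C C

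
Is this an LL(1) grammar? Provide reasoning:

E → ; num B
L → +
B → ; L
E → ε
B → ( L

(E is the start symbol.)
A grammar is LL(1) if for each non-terminal N with multiple productions, the predict sets of those productions are pairwise disjoint, where PREDICT(N → α) = (FIRST(α) \ {ε}) ∪ (FOLLOW(N) if α ⇒* ε).

Relevant sets:
  FOLLOW(E) = { $ }

For E:
  PREDICT(E → ';' num B) = { ';' }
  PREDICT(E → ε) = { $ }
For B:
  PREDICT(B → ';' L) = { ';' }
  PREDICT(B → '(' L) = { '(' }
L has a single production, so nothing to check there.

All predict sets are disjoint. The grammar IS LL(1).

Answer: Yes, the grammar is LL(1).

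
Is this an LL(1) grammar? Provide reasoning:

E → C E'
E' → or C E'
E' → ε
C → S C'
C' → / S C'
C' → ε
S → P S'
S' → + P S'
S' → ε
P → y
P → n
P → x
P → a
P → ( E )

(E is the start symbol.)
A grammar is LL(1) if for each non-terminal N with multiple productions, the predict sets of those productions are pairwise disjoint, where PREDICT(N → α) = (FIRST(α) \ {ε}) ∪ (FOLLOW(N) if α ⇒* ε).

Relevant sets:
  FOLLOW(E') = { $, ')' }
  FOLLOW(C') = { $, ')', 'or' }
  FOLLOW(S') = { $, ')', '/', 'or' }

For E':
  PREDICT(E' → or C E') = { 'or' }
  PREDICT(E' → ε) = { $, ')' }
For C':
  PREDICT(C' → '/' S C') = { '/' }
  PREDICT(C' → ε) = { $, ')', 'or' }
For S':
  PREDICT(S' → '+' P S') = { '+' }
  PREDICT(S' → ε) = { $, ')', '/', 'or' }
For P:
  PREDICT(P → y) = { 'y' }
  PREDICT(P → n) = { 'n' }
  PREDICT(P → x) = { 'x' }
  PREDICT(P → a) = { 'a' }
  PREDICT(P → '(' E ')') = { '(' }
E, C, S have a single production, so nothing to check there.

All predict sets are disjoint. The grammar IS LL(1).

Answer: Yes, the grammar is LL(1).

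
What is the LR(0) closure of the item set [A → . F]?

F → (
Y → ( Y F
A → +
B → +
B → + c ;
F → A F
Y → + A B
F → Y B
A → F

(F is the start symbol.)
To compute CLOSURE, for each item [A → α.Bβ] where B is a non-terminal, add [B → .γ] for all productions B → γ; repeat for the newly added items until nothing changes.

Start with: [A → . F]
  [A → . F] has the dot before F: add [F → . (], [F → . A F], [F → . Y B]
  [F → . A F] has the dot before A: add [A → . +]
  [F → . Y B] has the dot before Y: add [Y → . ( Y F], [Y → . + A B]
No further items can be added.

CLOSURE = { [A → . +], [A → . F], [F → . (], [F → . A F], [F → . Y B], [Y → . ( Y F], [Y → . + A B] }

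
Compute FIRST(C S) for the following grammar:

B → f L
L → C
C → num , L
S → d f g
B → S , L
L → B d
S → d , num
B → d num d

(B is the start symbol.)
{ 'num' }

FIRST sets of the non-terminals involved (from the grammar, by fixed-point iteration):
  FIRST(C) = { 'num' }

To compute FIRST(C S), process the symbols left to right:
Symbol C is a non-terminal. Add FIRST(C) \ {ε} = { 'num' }
C is not nullable (ε ∉ FIRST(C)), so stop here.
FIRST(C S) = { 'num' }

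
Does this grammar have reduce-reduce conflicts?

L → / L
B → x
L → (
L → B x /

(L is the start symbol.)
No reduce-reduce conflicts

Augment with L' → L and build the canonical LR(0) collection (I0 = CLOSURE({[L' → . L]}), then GOTO on every symbol after a dot until no new states appear). It has 9 states:
  I0: { [B → . x], [L → . (], [L → . / L], [L → . B x /], [L' → . L] }  — shift
  I1: { [L → ( .] }  — reduce
  I2: { [B → . x], [L → . (], [L → . / L], [L → . B x /], [L → / . L] }  — shift
  I3: { [L → B . x /] }  — shift
  I4: { [L' → L .] }  — accept
  I5: { [B → x .] }  — reduce
  I6: { [L → B x . /] }  — shift
  I7: { [L → B x / .] }  — reduce
  I8: { [L → / L .] }  — reduce

No state contains more than one complete item.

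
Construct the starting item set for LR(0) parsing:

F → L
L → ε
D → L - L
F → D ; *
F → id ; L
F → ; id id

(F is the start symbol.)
{ [D → . L - L], [F → . ; id id], [F → . D ; *], [F → . L], [F → . id ; L], [F' → . F], [L → .] }

First, augment the grammar with F' → F
I₀ = CLOSURE({ [F' → . F] }):
  [F' → . F] has the dot before F: add [F → . L], [F → . D ; *], [F → . id ; L], [F → . ; id id]
  [F → . L] has the dot before L: add [L → .]
  [F → . D ; *] has the dot before D: add [D → . L - L]
No further items can be added.

I₀ = { [D → . L - L], [F → . ; id id], [F → . D ; *], [F → . L], [F → . id ; L], [F' → . F], [L → .] }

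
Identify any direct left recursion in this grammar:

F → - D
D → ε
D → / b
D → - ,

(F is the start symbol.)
Direct left recursion occurs when N → N α for some non-terminal N (the right-hand side begins with the left-hand side itself).

F → - D: starts with '-'
D → ε: starts with ε
D → / b: starts with '/'
D → - ,: starts with '-'

No direct left recursion found.

Answer: No direct left recursion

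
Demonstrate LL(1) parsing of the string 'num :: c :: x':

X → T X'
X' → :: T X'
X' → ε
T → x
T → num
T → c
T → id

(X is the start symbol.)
Stack is shown with the top on the left.

Stack      Input            Action
----------------------------------
X $        num :: c :: x $  output X → T X'
T X' $     num :: c :: x $  output T → num
num X' $   num :: c :: x $  match 'num'
X' $       :: c :: x $      output X' → :: T X'
:: T X' $  :: c :: x $      match '::'
T X' $     c :: x $         output T → c
c X' $     c :: x $         match 'c'
X' $       :: x $           output X' → :: T X'
:: T X' $  :: x $           match '::'
T X' $     x $              output T → x
x X' $     x $              match 'x'
X' $       $                output X' → ε
$          $                accept

The string is accepted.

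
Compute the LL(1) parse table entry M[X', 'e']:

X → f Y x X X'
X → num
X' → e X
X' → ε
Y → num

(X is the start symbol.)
To find M[X', 'e'], we find productions for X' where 'e' is in the predict set (PREDICT(N → α) = (FIRST(α) \ {ε}) ∪ (FOLLOW(N) if α ⇒* ε)).

Relevant sets:
  FOLLOW(X') = { $, 'e' }

X' → e X: PREDICT = { 'e' }
  'e' is in predict set, so this production goes in M[X', 'e']
X' → ε: PREDICT = { $, 'e' }
  'e' is in predict set, so this production goes in M[X', 'e']

M[X', 'e'] = X' → e X, X' → ε  (a multiply-defined cell — the grammar is not LL(1))

Answer: X' → e X, X' → ε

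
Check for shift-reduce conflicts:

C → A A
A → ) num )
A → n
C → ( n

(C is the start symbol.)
No shift-reduce conflicts

A shift-reduce conflict occurs when an LR(0) state has both:
  - a complete (reduce) item [A → α .] (dot at the end), and
  - a shift item [B → β . c γ] (dot before a terminal).

Augment with C' → C and build the canonical LR(0) collection (I0 = CLOSURE({[C' → . C]}), then GOTO on every symbol after a dot until no new states appear). It has 10 states:
  I0: { [A → . ) num )], [A → . n], [C → . ( n], [C → . A A], [C' → . C] }  — shift
  I1: { [C → ( . n] }  — shift
  I2: { [A → ) . num )] }  — shift
  I3: { [A → . ) num )], [A → . n], [C → A . A] }  — shift
  I4: { [C' → C .] }  — accept
  I5: { [A → n .] }  — reduce
  I6: { [C → A A .] }  — reduce
  I7: { [A → ) num . )] }  — shift
  I8: { [A → ) num ) .] }  — reduce
  I9: { [C → ( n .] }  — reduce

No state contains both a complete item and a shift item.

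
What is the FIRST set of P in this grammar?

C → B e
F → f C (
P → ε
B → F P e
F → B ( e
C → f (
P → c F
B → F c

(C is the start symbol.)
{ 'c', ε }

To compute FIRST(P), examine every production with P on the left-hand side, reading each right-hand side left to right until a non-nullable symbol is reached.

From P → ε:
  - ε-production, so ε ∈ FIRST(P)
From P → c F:
  - c is a terminal: add 'c' and stop

Collecting: FIRST(P) = { 'c', ε }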